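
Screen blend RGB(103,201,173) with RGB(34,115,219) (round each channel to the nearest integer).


Screen: C = 255 - (255-A)×(255-B)/255, rounded to nearest integer
R: 255 - (255-103)×(255-34)/255 = 255 - 33592/255 ≈ 255 - 131.733 = 123.267 → 123
G: 255 - (255-201)×(255-115)/255 = 255 - 7560/255 ≈ 255 - 29.647 = 225.353 → 225
B: 255 - (255-173)×(255-219)/255 = 255 - 2952/255 ≈ 255 - 11.576 = 243.424 → 243
= RGB(123, 225, 243)


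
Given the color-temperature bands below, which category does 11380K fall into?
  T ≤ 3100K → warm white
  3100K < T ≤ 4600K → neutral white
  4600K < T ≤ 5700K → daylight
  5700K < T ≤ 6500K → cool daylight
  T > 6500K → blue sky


Temperature: 11380K
11380K > 6500K → blue sky
Classification: blue sky


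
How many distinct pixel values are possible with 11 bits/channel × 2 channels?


Total bits = 11 bits/channel × 2 channels = 22 bits
Distinct pixel values = 2^22
= 4,194,304 pixel values


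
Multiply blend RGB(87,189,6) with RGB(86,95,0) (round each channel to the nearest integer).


Multiply: C = A×B/255, rounded to nearest integer
R: 87×86/255 = 7482/255 ≈ 29.341 → 29
G: 189×95/255 = 17955/255 ≈ 70.412 → 70
B: 6×0/255 = 0/255 ≈ 0.000 → 0
= RGB(29, 70, 0)


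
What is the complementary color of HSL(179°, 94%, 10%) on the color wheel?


Complement = opposite side of color wheel = hue + 180°
H' = (179 + 180) mod 360 = 359°
S and L unchanged.
= HSL(359°, 94%, 10%)


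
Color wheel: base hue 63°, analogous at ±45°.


Base hue: 63°
Left analog: (63 - 45) mod 360 = 18°
Right analog: (63 + 45) mod 360 = 108°
Analogous hues = 18° and 108°


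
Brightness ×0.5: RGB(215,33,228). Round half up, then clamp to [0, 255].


Multiply each channel by 0.5, round half up, clamp to [0, 255]
R: 215×0.5 = 107.5 → round → 108
G: 33×0.5 = 16.5 → round → 17
B: 228×0.5 = 114
= RGB(108, 17, 114)


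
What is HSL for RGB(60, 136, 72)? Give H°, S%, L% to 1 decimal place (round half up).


Normalize: R'=60/255≈0.2353, G'=136/255≈0.5333, B'=72/255≈0.2824
Max=136/255, Min=60/255, Δ=Max-Min=76/255
L = (Max+Min)/2 = (136+60)/510 = 196/510 = 0.38431… → L = 38.4%
L ≤ 0.5 → S = Δ/(Max+Min) = 76/(136+60) = 76/196 = 0.38775… → S = 38.8%
(the 1/255 factors cancel in S and H, so raw channel differences can be used)
Max is G' → H = 60 × ((B-R)/Δ + 2) = 60 × ((72-60)/76 + 2)
  12/76 + 2 = 0.1578… + 2 = 2.1578…
  H = 60 × 2.1578… = 129.473…° → H = 129.5°
= HSL(129.5°, 38.8%, 38.4%)


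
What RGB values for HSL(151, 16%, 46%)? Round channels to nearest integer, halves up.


H=151°, S=0.16, L=0.46
C = (1-|2L-1|)×S = (1-|-0.08|)×0.16 = 0.1472
H' = H/60 = 151/60 ≈ 2.5167; X = C×(1-|H' mod 2 - 1|) ≈ 0.0761
m = L - C/2 = 0.46 - 0.0736 = 0.3864
Sector ⌊H'⌋ = 2 → (R',G',B') = (0.0, 0.1472, ≈0.0761)
RGB = ((R'+m)×255, (G'+m)×255, (B'+m)×255) = (98.532, 136.068, 117.9256)
Round half up → RGB(99, 136, 118)


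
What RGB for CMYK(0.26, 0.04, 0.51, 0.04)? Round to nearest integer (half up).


R = 255 × (1-C) × (1-K) = 255 × 0.74 × 0.96 = 181.152 → 181
G = 255 × (1-M) × (1-K) = 255 × 0.96 × 0.96 = 235.008 → 235
B = 255 × (1-Y) × (1-K) = 255 × 0.49 × 0.96 = 119.952 → 120
= RGB(181, 235, 120)


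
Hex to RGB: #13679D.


13 → 19 (R)
67 → 103 (G)
9D → 157 (B)
= RGB(19, 103, 157)


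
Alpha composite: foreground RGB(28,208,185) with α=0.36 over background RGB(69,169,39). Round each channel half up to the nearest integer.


C = α×F + (1-α)×B, with 1-α = 0.64
R: 0.36×28 + 0.64×69 = 10.08 + 44.16 = 54.24 → 54
G: 0.36×208 + 0.64×169 = 74.88 + 108.16 = 183.04 → 183
B: 0.36×185 + 0.64×39 = 66.60 + 24.96 = 91.56 → 92
= RGB(54, 183, 92)


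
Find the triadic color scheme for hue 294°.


Triadic: equally spaced at 120° intervals
H1 = 294°
H2 = (294 + 120) mod 360 = 54°
H3 = (294 + 240) mod 360 = 174°
Triadic = 294°, 54°, 174°


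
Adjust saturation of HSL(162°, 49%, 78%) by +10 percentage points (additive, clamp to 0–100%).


Original S = 49%
Adjustment = +10 percentage points
New S = 49 + (10) = 59
Clamp to [0, 100] → 59
= HSL(162°, 59%, 78%)


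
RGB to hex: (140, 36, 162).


R = 140 → 8C (hex)
G = 36 → 24 (hex)
B = 162 → A2 (hex)
Hex = #8C24A2


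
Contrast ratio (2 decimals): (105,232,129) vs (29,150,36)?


Linearize each sRGB channel c=v/255: c/12.92 if c ≤ 0.04045 else ((c+0.055)/1.055)^2.4
L = 0.2126×R_lin + 0.7152×G_lin + 0.0722×B_lin
Color 1 (105,232,129):
  R=105: 105/255≈0.4118 > 0.04045 → ((0.4118+0.055)/1.055)^2.4 ≈ 0.14126
  G=232: 232/255≈0.9098 > 0.04045 → ((0.9098+0.055)/1.055)^2.4 ≈ 0.80695
  B=129: 129/255≈0.5059 > 0.04045 → ((0.5059+0.055)/1.055)^2.4 ≈ 0.21953
  L1 = 0.2126×0.14126 + 0.7152×0.80695 + 0.0722×0.21953 ≈ 0.62301
Color 2 (29,150,36):
  R=29: 29/255≈0.1137 > 0.04045 → ((0.1137+0.055)/1.055)^2.4 ≈ 0.01229
  G=150: 150/255≈0.5882 > 0.04045 → ((0.5882+0.055)/1.055)^2.4 ≈ 0.30499
  B=36: 36/255≈0.1412 > 0.04045 → ((0.1412+0.055)/1.055)^2.4 ≈ 0.01764
  L2 = 0.2126×0.01229 + 0.7152×0.30499 + 0.0722×0.01764 ≈ 0.22201
Lighter = 0.62301, Darker = 0.22201
Ratio = (L_lighter + 0.05) / (L_darker + 0.05)
Ratio = (0.62301 + 0.05) / (0.22201 + 0.05) = 0.67301 / 0.27201 ≈ 2.4742
Ratio ≈ 2.47:1


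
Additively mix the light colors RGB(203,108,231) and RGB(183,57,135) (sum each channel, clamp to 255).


Additive: each channel = min(255, C₁+C₂)
R: 203+183 = 386 → 255
G: 108+57 = 165 → 165
B: 231+135 = 366 → 255
= RGB(255, 165, 255)


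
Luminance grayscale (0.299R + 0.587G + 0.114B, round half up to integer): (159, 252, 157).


Gray = 0.299×R + 0.587×G + 0.114×B
Gray = 0.299×159 + 0.587×252 + 0.114×157
Gray = 47.541 + 147.924 + 17.898
Gray = 213.363 → round half up → 213
Gray = 213


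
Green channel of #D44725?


Color: #D44725
R = D4 = 212
G = 47 = 71
B = 25 = 37
Green = 71


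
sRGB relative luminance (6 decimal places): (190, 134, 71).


Linearize each channel (sRGB transfer function): c = v/255; c_lin = c/12.92 if c ≤ 0.04045, else ((c+0.055)/1.055)^2.4
  R: 190/255 ≈ 0.745098 > 0.04045 → ((0.745098+0.055)/1.055)^2.4 ≈ 0.514918
  G: 134/255 ≈ 0.525490 > 0.04045 → ((0.525490+0.055)/1.055)^2.4 ≈ 0.238398
  B: 71/255 ≈ 0.278431 > 0.04045 → ((0.278431+0.055)/1.055)^2.4 ≈ 0.063010
R_lin = 0.514918, G_lin = 0.238398, B_lin = 0.063010
L = 0.2126×R + 0.7152×G + 0.0722×B
L = 0.2126×0.514918 + 0.7152×0.238398 + 0.0722×0.063010
L ≈ 0.284523


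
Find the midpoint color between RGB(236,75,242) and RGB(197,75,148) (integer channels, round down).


Midpoint: each channel = ⌊(C₁+C₂)/2⌋
R: ⌊(236+197)/2⌋ = 216
G: ⌊(75+75)/2⌋ = 75
B: ⌊(242+148)/2⌋ = 195
= RGB(216, 75, 195)


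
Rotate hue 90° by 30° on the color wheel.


New hue = (H + rotation) mod 360
New hue = (90 + 30) mod 360
= 120 mod 360
= 120°


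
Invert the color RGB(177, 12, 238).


Invert: (255-R, 255-G, 255-B)
R: 255-177 = 78
G: 255-12 = 243
B: 255-238 = 17
= RGB(78, 243, 17)


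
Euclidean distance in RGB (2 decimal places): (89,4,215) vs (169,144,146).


d = √[(R₁-R₂)² + (G₁-G₂)² + (B₁-B₂)²]
d = √[(89-169)² + (4-144)² + (215-146)²]
d = √[6400 + 19600 + 4761]
d = √30761
d ≈ 175.39


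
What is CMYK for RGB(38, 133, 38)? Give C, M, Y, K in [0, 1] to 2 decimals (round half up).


R'=38/255≈0.1490, G'=133/255≈0.5216, B'=38/255≈0.1490
K = 1 - max(R',G',B') = 1 - 133/255 = 122/255 = 0.47843… → 0.48
(1-R'-K)/(1-K) simplifies to (max-R)/max with max = 133:
C = (133-38)/133 = 95/133 = 0.71428… → 0.71
M = (133-133)/133 = 0/133 = 0 → 0.00
Y = (133-38)/133 = 95/133 = 0.71428… → 0.71
= CMYK(0.71, 0.00, 0.71, 0.48)


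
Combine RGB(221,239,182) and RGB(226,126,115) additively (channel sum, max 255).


Additive: each channel = min(255, C₁+C₂)
R: 221+226 = 447 → 255
G: 239+126 = 365 → 255
B: 182+115 = 297 → 255
= RGB(255, 255, 255)


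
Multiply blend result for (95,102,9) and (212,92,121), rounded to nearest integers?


Multiply: C = A×B/255, rounded to nearest integer
R: 95×212/255 = 20140/255 ≈ 78.980 → 79
G: 102×92/255 = 9384/255 ≈ 36.800 → 37
B: 9×121/255 = 1089/255 ≈ 4.271 → 4
= RGB(79, 37, 4)


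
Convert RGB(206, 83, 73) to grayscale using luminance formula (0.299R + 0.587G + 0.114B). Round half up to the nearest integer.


Gray = 0.299×R + 0.587×G + 0.114×B
Gray = 0.299×206 + 0.587×83 + 0.114×73
Gray = 61.594 + 48.721 + 8.322
Gray = 118.637 → round half up → 119
Gray = 119


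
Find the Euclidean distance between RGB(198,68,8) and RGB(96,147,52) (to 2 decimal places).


d = √[(R₁-R₂)² + (G₁-G₂)² + (B₁-B₂)²]
d = √[(198-96)² + (68-147)² + (8-52)²]
d = √[10404 + 6241 + 1936]
d = √18581
d ≈ 136.31


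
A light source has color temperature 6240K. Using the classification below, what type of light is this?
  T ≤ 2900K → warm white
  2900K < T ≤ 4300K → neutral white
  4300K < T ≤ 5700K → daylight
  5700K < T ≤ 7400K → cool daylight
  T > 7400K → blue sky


Temperature: 6240K
5700K < 6240K ≤ 7400K → cool daylight
Classification: cool daylight


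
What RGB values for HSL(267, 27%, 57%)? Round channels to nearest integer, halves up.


H=267°, S=0.27, L=0.57
C = (1-|2L-1|)×S = (1-|0.14|)×0.27 = 0.2322
H' = H/60 = 267/60 ≈ 4.4500; X = C×(1-|H' mod 2 - 1|) = 0.10449
m = L - C/2 = 0.57 - 0.1161 = 0.4539
Sector ⌊H'⌋ = 4 → (R',G',B') = (0.10449, 0.0, 0.2322)
RGB = ((R'+m)×255, (G'+m)×255, (B'+m)×255) = (142.38945, 115.7445, 174.9555)
Round half up → RGB(142, 116, 175)


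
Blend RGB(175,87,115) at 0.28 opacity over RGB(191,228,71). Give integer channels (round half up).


C = α×F + (1-α)×B, with 1-α = 0.72
R: 0.28×175 + 0.72×191 = 49.00 + 137.52 = 186.52 → 187
G: 0.28×87 + 0.72×228 = 24.36 + 164.16 = 188.52 → 189
B: 0.28×115 + 0.72×71 = 32.20 + 51.12 = 83.32 → 83
= RGB(187, 189, 83)


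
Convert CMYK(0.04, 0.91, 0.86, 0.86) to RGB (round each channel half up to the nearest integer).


R = 255 × (1-C) × (1-K) = 255 × 0.96 × 0.14 = 34.272 → 34
G = 255 × (1-M) × (1-K) = 255 × 0.09 × 0.14 = 3.213 → 3
B = 255 × (1-Y) × (1-K) = 255 × 0.14 × 0.14 = 4.998 → 5
= RGB(34, 3, 5)


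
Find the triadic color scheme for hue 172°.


Triadic: equally spaced at 120° intervals
H1 = 172°
H2 = (172 + 120) mod 360 = 292°
H3 = (172 + 240) mod 360 = 52°
Triadic = 172°, 292°, 52°


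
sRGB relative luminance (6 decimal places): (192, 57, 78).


Linearize each channel (sRGB transfer function): c = v/255; c_lin = c/12.92 if c ≤ 0.04045, else ((c+0.055)/1.055)^2.4
  R: 192/255 ≈ 0.752941 > 0.04045 → ((0.752941+0.055)/1.055)^2.4 ≈ 0.527115
  G: 57/255 ≈ 0.223529 > 0.04045 → ((0.223529+0.055)/1.055)^2.4 ≈ 0.040915
  B: 78/255 ≈ 0.305882 > 0.04045 → ((0.305882+0.055)/1.055)^2.4 ≈ 0.076185
R_lin = 0.527115, G_lin = 0.040915, B_lin = 0.076185
L = 0.2126×R + 0.7152×G + 0.0722×B
L = 0.2126×0.527115 + 0.7152×0.040915 + 0.0722×0.076185
L ≈ 0.146828


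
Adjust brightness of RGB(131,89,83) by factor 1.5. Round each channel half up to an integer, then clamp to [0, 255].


Multiply each channel by 1.5, round half up, clamp to [0, 255]
R: 131×1.5 = 196.5 → round → 197
G: 89×1.5 = 133.5 → round → 134
B: 83×1.5 = 124.5 → round → 125
= RGB(197, 134, 125)


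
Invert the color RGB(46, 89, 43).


Invert: (255-R, 255-G, 255-B)
R: 255-46 = 209
G: 255-89 = 166
B: 255-43 = 212
= RGB(209, 166, 212)


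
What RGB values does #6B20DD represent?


6B → 107 (R)
20 → 32 (G)
DD → 221 (B)
= RGB(107, 32, 221)


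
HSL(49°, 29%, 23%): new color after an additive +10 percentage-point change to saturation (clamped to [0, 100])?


Original S = 29%
Adjustment = +10 percentage points
New S = 29 + (10) = 39
Clamp to [0, 100] → 39
= HSL(49°, 39%, 23%)


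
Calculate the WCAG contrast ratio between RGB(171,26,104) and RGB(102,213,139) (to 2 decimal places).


Linearize each sRGB channel c=v/255: c/12.92 if c ≤ 0.04045 else ((c+0.055)/1.055)^2.4
L = 0.2126×R_lin + 0.7152×G_lin + 0.0722×B_lin
Color 1 (171,26,104):
  R=171: 171/255≈0.6706 > 0.04045 → ((0.6706+0.055)/1.055)^2.4 ≈ 0.40724
  G=26: 26/255≈0.1020 > 0.04045 → ((0.1020+0.055)/1.055)^2.4 ≈ 0.01033
  B=104: 104/255≈0.4078 > 0.04045 → ((0.4078+0.055)/1.055)^2.4 ≈ 0.13843
  L1 = 0.2126×0.40724 + 0.7152×0.01033 + 0.0722×0.13843 ≈ 0.10396
Color 2 (102,213,139):
  R=102: 102/255≈0.4000 > 0.04045 → ((0.4000+0.055)/1.055)^2.4 ≈ 0.13287
  G=213: 213/255≈0.8353 > 0.04045 → ((0.8353+0.055)/1.055)^2.4 ≈ 0.66539
  B=139: 139/255≈0.5451 > 0.04045 → ((0.5451+0.055)/1.055)^2.4 ≈ 0.25818
  L2 = 0.2126×0.13287 + 0.7152×0.66539 + 0.0722×0.25818 ≈ 0.52277
Lighter = 0.52277, Darker = 0.10396
Ratio = (L_lighter + 0.05) / (L_darker + 0.05)
Ratio = (0.52277 + 0.05) / (0.10396 + 0.05) = 0.57277 / 0.15396 ≈ 3.7202
Ratio ≈ 3.72:1


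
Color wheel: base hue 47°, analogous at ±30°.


Base hue: 47°
Left analog: (47 - 30) mod 360 = 17°
Right analog: (47 + 30) mod 360 = 77°
Analogous hues = 17° and 77°


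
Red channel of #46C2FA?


Color: #46C2FA
R = 46 = 70
G = C2 = 194
B = FA = 250
Red = 70


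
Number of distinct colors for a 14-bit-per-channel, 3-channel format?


Total bits = 14 bits/channel × 3 channels = 42 bits
Distinct colors = 2^42
= 4,398,046,511,104 colors


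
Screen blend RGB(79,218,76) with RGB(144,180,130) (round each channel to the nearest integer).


Screen: C = 255 - (255-A)×(255-B)/255, rounded to nearest integer
R: 255 - (255-79)×(255-144)/255 = 255 - 19536/255 ≈ 255 - 76.612 = 178.388 → 178
G: 255 - (255-218)×(255-180)/255 = 255 - 2775/255 ≈ 255 - 10.882 = 244.118 → 244
B: 255 - (255-76)×(255-130)/255 = 255 - 22375/255 ≈ 255 - 87.745 = 167.255 → 167
= RGB(178, 244, 167)


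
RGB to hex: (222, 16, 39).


R = 222 → DE (hex)
G = 16 → 10 (hex)
B = 39 → 27 (hex)
Hex = #DE1027


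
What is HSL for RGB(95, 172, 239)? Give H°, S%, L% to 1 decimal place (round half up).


Normalize: R'=95/255≈0.3725, G'=172/255≈0.6745, B'=239/255≈0.9373
Max=239/255, Min=95/255, Δ=Max-Min=144/255
L = (Max+Min)/2 = (239+95)/510 = 334/510 = 0.65490… → L = 65.5%
L > 0.5 → S = Δ/(2-Max-Min) = 144/(510-239-95) = 144/176 = 0.81818… → S = 81.8%
(the 1/255 factors cancel in S and H, so raw channel differences can be used)
Max is B' → H = 60 × ((R-G)/Δ + 4) = 60 × ((95-172)/144 + 4)
  -77/144 + 4 = -0.5347… + 4 = 3.4652…
  H = 60 × 3.4652… = 207.916…° → H = 207.9°
= HSL(207.9°, 81.8%, 65.5%)


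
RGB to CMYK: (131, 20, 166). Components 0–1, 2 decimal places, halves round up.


R'=131/255≈0.5137, G'=20/255≈0.0784, B'=166/255≈0.6510
K = 1 - max(R',G',B') = 1 - 166/255 = 89/255 = 0.34901… → 0.35
(1-R'-K)/(1-K) simplifies to (max-R)/max with max = 166:
C = (166-131)/166 = 35/166 = 0.21084… → 0.21
M = (166-20)/166 = 146/166 = 0.87951… → 0.88
Y = (166-166)/166 = 0/166 = 0 → 0.00
= CMYK(0.21, 0.88, 0.00, 0.35)


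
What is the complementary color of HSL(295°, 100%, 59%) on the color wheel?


Complement = opposite side of color wheel = hue + 180°
H' = (295 + 180) mod 360 = 115°
S and L unchanged.
= HSL(115°, 100%, 59%)


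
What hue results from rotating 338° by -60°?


New hue = (H + rotation) mod 360
New hue = (338 -60) mod 360
= 278 mod 360
= 278°


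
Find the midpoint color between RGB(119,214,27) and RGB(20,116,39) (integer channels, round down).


Midpoint: each channel = ⌊(C₁+C₂)/2⌋
R: ⌊(119+20)/2⌋ = 69
G: ⌊(214+116)/2⌋ = 165
B: ⌊(27+39)/2⌋ = 33
= RGB(69, 165, 33)


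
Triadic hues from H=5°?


Triadic: equally spaced at 120° intervals
H1 = 5°
H2 = (5 + 120) mod 360 = 125°
H3 = (5 + 240) mod 360 = 245°
Triadic = 5°, 125°, 245°


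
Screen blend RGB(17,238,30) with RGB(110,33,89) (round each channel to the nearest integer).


Screen: C = 255 - (255-A)×(255-B)/255, rounded to nearest integer
R: 255 - (255-17)×(255-110)/255 = 255 - 34510/255 ≈ 255 - 135.333 = 119.667 → 120
G: 255 - (255-238)×(255-33)/255 = 255 - 3774/255 ≈ 255 - 14.800 = 240.200 → 240
B: 255 - (255-30)×(255-89)/255 = 255 - 37350/255 ≈ 255 - 146.471 = 108.529 → 109
= RGB(120, 240, 109)


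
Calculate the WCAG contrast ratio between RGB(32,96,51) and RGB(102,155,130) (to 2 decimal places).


Linearize each sRGB channel c=v/255: c/12.92 if c ≤ 0.04045 else ((c+0.055)/1.055)^2.4
L = 0.2126×R_lin + 0.7152×G_lin + 0.0722×B_lin
Color 1 (32,96,51):
  R=32: 32/255≈0.1255 > 0.04045 → ((0.1255+0.055)/1.055)^2.4 ≈ 0.01444
  G=96: 96/255≈0.3765 > 0.04045 → ((0.3765+0.055)/1.055)^2.4 ≈ 0.11697
  B=51: 51/255≈0.2000 > 0.04045 → ((0.2000+0.055)/1.055)^2.4 ≈ 0.03310
  L1 = 0.2126×0.01444 + 0.7152×0.11697 + 0.0722×0.03310 ≈ 0.08912
Color 2 (102,155,130):
  R=102: 102/255≈0.4000 > 0.04045 → ((0.4000+0.055)/1.055)^2.4 ≈ 0.13287
  G=155: 155/255≈0.6078 > 0.04045 → ((0.6078+0.055)/1.055)^2.4 ≈ 0.32778
  B=130: 130/255≈0.5098 > 0.04045 → ((0.5098+0.055)/1.055)^2.4 ≈ 0.22323
  L2 = 0.2126×0.13287 + 0.7152×0.32778 + 0.0722×0.22323 ≈ 0.27879
Lighter = 0.27879, Darker = 0.08912
Ratio = (L_lighter + 0.05) / (L_darker + 0.05)
Ratio = (0.27879 + 0.05) / (0.08912 + 0.05) = 0.32879 / 0.13912 ≈ 2.3634
Ratio ≈ 2.36:1


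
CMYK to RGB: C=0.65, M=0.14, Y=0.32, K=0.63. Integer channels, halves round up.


R = 255 × (1-C) × (1-K) = 255 × 0.35 × 0.37 = 33.0225 → 33
G = 255 × (1-M) × (1-K) = 255 × 0.86 × 0.37 = 81.141 → 81
B = 255 × (1-Y) × (1-K) = 255 × 0.68 × 0.37 = 64.158 → 64
= RGB(33, 81, 64)


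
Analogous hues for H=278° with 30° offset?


Base hue: 278°
Left analog: (278 - 30) mod 360 = 248°
Right analog: (278 + 30) mod 360 = 308°
Analogous hues = 248° and 308°


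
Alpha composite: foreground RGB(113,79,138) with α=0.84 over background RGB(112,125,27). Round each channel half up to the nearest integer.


C = α×F + (1-α)×B, with 1-α = 0.16
R: 0.84×113 + 0.16×112 = 94.92 + 17.92 = 112.84 → 113
G: 0.84×79 + 0.16×125 = 66.36 + 20.00 = 86.36 → 86
B: 0.84×138 + 0.16×27 = 115.92 + 4.32 = 120.24 → 120
= RGB(113, 86, 120)


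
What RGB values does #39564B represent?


39 → 57 (R)
56 → 86 (G)
4B → 75 (B)
= RGB(57, 86, 75)


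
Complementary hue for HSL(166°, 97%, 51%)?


Complement = opposite side of color wheel = hue + 180°
H' = (166 + 180) mod 360 = 346°
S and L unchanged.
= HSL(346°, 97%, 51%)


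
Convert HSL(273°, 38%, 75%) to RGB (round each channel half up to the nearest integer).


H=273°, S=0.38, L=0.75
C = (1-|2L-1|)×S = (1-|0.50|)×0.38 = 0.19
H' = H/60 = 273/60 ≈ 4.5500; X = C×(1-|H' mod 2 - 1|) = 0.1045
m = L - C/2 = 0.75 - 0.095 = 0.655
Sector ⌊H'⌋ = 4 → (R',G',B') = (0.1045, 0.0, 0.19)
RGB = ((R'+m)×255, (G'+m)×255, (B'+m)×255) = (193.6725, 167.025, 215.475)
Round half up → RGB(194, 167, 215)


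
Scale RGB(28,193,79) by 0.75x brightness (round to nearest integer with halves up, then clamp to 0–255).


Multiply each channel by 0.75, round half up, clamp to [0, 255]
R: 28×0.75 = 21
G: 193×0.75 = 144.75 → round → 145
B: 79×0.75 = 59.25 → round → 59
= RGB(21, 145, 59)


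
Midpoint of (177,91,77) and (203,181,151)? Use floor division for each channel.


Midpoint: each channel = ⌊(C₁+C₂)/2⌋
R: ⌊(177+203)/2⌋ = 190
G: ⌊(91+181)/2⌋ = 136
B: ⌊(77+151)/2⌋ = 114
= RGB(190, 136, 114)


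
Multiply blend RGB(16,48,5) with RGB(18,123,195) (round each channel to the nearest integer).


Multiply: C = A×B/255, rounded to nearest integer
R: 16×18/255 = 288/255 ≈ 1.129 → 1
G: 48×123/255 = 5904/255 ≈ 23.153 → 23
B: 5×195/255 = 975/255 ≈ 3.824 → 4
= RGB(1, 23, 4)


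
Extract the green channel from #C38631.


Color: #C38631
R = C3 = 195
G = 86 = 134
B = 31 = 49
Green = 134


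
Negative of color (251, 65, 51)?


Invert: (255-R, 255-G, 255-B)
R: 255-251 = 4
G: 255-65 = 190
B: 255-51 = 204
= RGB(4, 190, 204)


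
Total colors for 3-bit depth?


Colors = 2^bits = 2^3
= 8 colors


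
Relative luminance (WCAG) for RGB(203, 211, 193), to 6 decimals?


Linearize each channel (sRGB transfer function): c = v/255; c_lin = c/12.92 if c ≤ 0.04045, else ((c+0.055)/1.055)^2.4
  R: 203/255 ≈ 0.796078 > 0.04045 → ((0.796078+0.055)/1.055)^2.4 ≈ 0.597202
  G: 211/255 ≈ 0.827451 > 0.04045 → ((0.827451+0.055)/1.055)^2.4 ≈ 0.651406
  B: 193/255 ≈ 0.756863 > 0.04045 → ((0.756863+0.055)/1.055)^2.4 ≈ 0.533276
R_lin = 0.597202, G_lin = 0.651406, B_lin = 0.533276
L = 0.2126×R + 0.7152×G + 0.0722×B
L = 0.2126×0.597202 + 0.7152×0.651406 + 0.0722×0.533276
L ≈ 0.631353


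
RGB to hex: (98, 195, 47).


R = 98 → 62 (hex)
G = 195 → C3 (hex)
B = 47 → 2F (hex)
Hex = #62C32F


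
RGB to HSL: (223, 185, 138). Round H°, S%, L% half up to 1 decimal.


Normalize: R'=223/255≈0.8745, G'=185/255≈0.7255, B'=138/255≈0.5412
Max=223/255, Min=138/255, Δ=Max-Min=85/255
L = (Max+Min)/2 = (223+138)/510 = 361/510 = 0.70784… → L = 70.8%
L > 0.5 → S = Δ/(2-Max-Min) = 85/(510-223-138) = 85/149 = 0.57046… → S = 57.0%
(the 1/255 factors cancel in S and H, so raw channel differences can be used)
Max is R' → H = 60 × (((G-B)/Δ) mod 6) = 60 × (((185-138)/85) mod 6)
  47/85 = 0.5529…
  H = 60 × 0.5529… = 33.176…° → H = 33.2°
= HSL(33.2°, 57.0%, 70.8%)


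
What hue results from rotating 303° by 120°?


New hue = (H + rotation) mod 360
New hue = (303 + 120) mod 360
= 423 mod 360
= 63°


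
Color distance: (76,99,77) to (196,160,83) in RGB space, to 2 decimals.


d = √[(R₁-R₂)² + (G₁-G₂)² + (B₁-B₂)²]
d = √[(76-196)² + (99-160)² + (77-83)²]
d = √[14400 + 3721 + 36]
d = √18157
d ≈ 134.75


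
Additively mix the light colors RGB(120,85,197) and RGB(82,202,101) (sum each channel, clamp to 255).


Additive: each channel = min(255, C₁+C₂)
R: 120+82 = 202 → 202
G: 85+202 = 287 → 255
B: 197+101 = 298 → 255
= RGB(202, 255, 255)


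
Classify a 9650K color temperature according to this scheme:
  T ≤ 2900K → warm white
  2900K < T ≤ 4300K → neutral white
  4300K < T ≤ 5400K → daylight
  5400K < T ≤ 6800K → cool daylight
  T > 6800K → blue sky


Temperature: 9650K
9650K > 6800K → blue sky
Classification: blue sky


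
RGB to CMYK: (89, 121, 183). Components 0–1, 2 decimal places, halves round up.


R'=89/255≈0.3490, G'=121/255≈0.4745, B'=183/255≈0.7176
K = 1 - max(R',G',B') = 1 - 183/255 = 72/255 = 0.28235… → 0.28
(1-R'-K)/(1-K) simplifies to (max-R)/max with max = 183:
C = (183-89)/183 = 94/183 = 0.51366… → 0.51
M = (183-121)/183 = 62/183 = 0.33879… → 0.34
Y = (183-183)/183 = 0/183 = 0 → 0.00
= CMYK(0.51, 0.34, 0.00, 0.28)


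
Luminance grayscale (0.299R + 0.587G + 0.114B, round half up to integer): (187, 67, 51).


Gray = 0.299×R + 0.587×G + 0.114×B
Gray = 0.299×187 + 0.587×67 + 0.114×51
Gray = 55.913 + 39.329 + 5.814
Gray = 101.056 → round half up → 101
Gray = 101


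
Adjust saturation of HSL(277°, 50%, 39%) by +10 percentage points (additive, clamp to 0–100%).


Original S = 50%
Adjustment = +10 percentage points
New S = 50 + (10) = 60
Clamp to [0, 100] → 60
= HSL(277°, 60%, 39%)


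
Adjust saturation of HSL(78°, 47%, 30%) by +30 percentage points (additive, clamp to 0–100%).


Original S = 47%
Adjustment = +30 percentage points
New S = 47 + (30) = 77
Clamp to [0, 100] → 77
= HSL(78°, 77%, 30%)


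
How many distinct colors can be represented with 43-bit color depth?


Colors = 2^bits = 2^43
= 8,796,093,022,208 colors


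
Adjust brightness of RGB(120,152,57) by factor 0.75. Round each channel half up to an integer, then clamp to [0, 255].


Multiply each channel by 0.75, round half up, clamp to [0, 255]
R: 120×0.75 = 90
G: 152×0.75 = 114
B: 57×0.75 = 42.75 → round → 43
= RGB(90, 114, 43)


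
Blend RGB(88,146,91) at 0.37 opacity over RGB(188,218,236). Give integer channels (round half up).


C = α×F + (1-α)×B, with 1-α = 0.63
R: 0.37×88 + 0.63×188 = 32.56 + 118.44 = 151.00 → 151
G: 0.37×146 + 0.63×218 = 54.02 + 137.34 = 191.36 → 191
B: 0.37×91 + 0.63×236 = 33.67 + 148.68 = 182.35 → 182
= RGB(151, 191, 182)


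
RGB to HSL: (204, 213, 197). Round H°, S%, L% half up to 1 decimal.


Normalize: R'=204/255≈0.8000, G'=213/255≈0.8353, B'=197/255≈0.7725
Max=213/255, Min=197/255, Δ=Max-Min=16/255
L = (Max+Min)/2 = (213+197)/510 = 410/510 = 0.80392… → L = 80.4%
L > 0.5 → S = Δ/(2-Max-Min) = 16/(510-213-197) = 16/100 = 0.16 → S = 16.0%
(the 1/255 factors cancel in S and H, so raw channel differences can be used)
Max is G' → H = 60 × ((B-R)/Δ + 2) = 60 × ((197-204)/16 + 2)
  -7/16 + 2 = -0.4375 + 2 = 1.5625
  H = 60 × 1.5625 = 93.75° → H = 93.8°
= HSL(93.8°, 16.0%, 80.4%)


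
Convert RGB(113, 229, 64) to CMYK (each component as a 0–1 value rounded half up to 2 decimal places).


R'=113/255≈0.4431, G'=229/255≈0.8980, B'=64/255≈0.2510
K = 1 - max(R',G',B') = 1 - 229/255 = 26/255 = 0.10196… → 0.10
(1-R'-K)/(1-K) simplifies to (max-R)/max with max = 229:
C = (229-113)/229 = 116/229 = 0.50655… → 0.51
M = (229-229)/229 = 0/229 = 0 → 0.00
Y = (229-64)/229 = 165/229 = 0.72052… → 0.72
= CMYK(0.51, 0.00, 0.72, 0.10)


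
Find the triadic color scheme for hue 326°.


Triadic: equally spaced at 120° intervals
H1 = 326°
H2 = (326 + 120) mod 360 = 86°
H3 = (326 + 240) mod 360 = 206°
Triadic = 326°, 86°, 206°


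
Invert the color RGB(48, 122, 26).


Invert: (255-R, 255-G, 255-B)
R: 255-48 = 207
G: 255-122 = 133
B: 255-26 = 229
= RGB(207, 133, 229)


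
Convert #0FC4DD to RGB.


0F → 15 (R)
C4 → 196 (G)
DD → 221 (B)
= RGB(15, 196, 221)


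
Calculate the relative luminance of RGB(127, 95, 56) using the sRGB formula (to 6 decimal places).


Linearize each channel (sRGB transfer function): c = v/255; c_lin = c/12.92 if c ≤ 0.04045, else ((c+0.055)/1.055)^2.4
  R: 127/255 ≈ 0.498039 > 0.04045 → ((0.498039+0.055)/1.055)^2.4 ≈ 0.212231
  G: 95/255 ≈ 0.372549 > 0.04045 → ((0.372549+0.055)/1.055)^2.4 ≈ 0.114435
  B: 56/255 ≈ 0.219608 > 0.04045 → ((0.219608+0.055)/1.055)^2.4 ≈ 0.039546
R_lin = 0.212231, G_lin = 0.114435, B_lin = 0.039546
L = 0.2126×R + 0.7152×G + 0.0722×B
L = 0.2126×0.212231 + 0.7152×0.114435 + 0.0722×0.039546
L ≈ 0.129820


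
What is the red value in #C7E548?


Color: #C7E548
R = C7 = 199
G = E5 = 229
B = 48 = 72
Red = 199


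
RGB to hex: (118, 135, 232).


R = 118 → 76 (hex)
G = 135 → 87 (hex)
B = 232 → E8 (hex)
Hex = #7687E8


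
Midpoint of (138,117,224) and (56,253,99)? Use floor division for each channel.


Midpoint: each channel = ⌊(C₁+C₂)/2⌋
R: ⌊(138+56)/2⌋ = 97
G: ⌊(117+253)/2⌋ = 185
B: ⌊(224+99)/2⌋ = 161
= RGB(97, 185, 161)


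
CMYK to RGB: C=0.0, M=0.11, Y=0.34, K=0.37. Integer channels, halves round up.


R = 255 × (1-C) × (1-K) = 255 × 1.00 × 0.63 = 160.65 → 161
G = 255 × (1-M) × (1-K) = 255 × 0.89 × 0.63 = 142.9785 → 143
B = 255 × (1-Y) × (1-K) = 255 × 0.66 × 0.63 = 106.029 → 106
= RGB(161, 143, 106)


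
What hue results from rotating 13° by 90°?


New hue = (H + rotation) mod 360
New hue = (13 + 90) mod 360
= 103 mod 360
= 103°


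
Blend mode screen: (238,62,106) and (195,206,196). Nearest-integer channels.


Screen: C = 255 - (255-A)×(255-B)/255, rounded to nearest integer
R: 255 - (255-238)×(255-195)/255 = 255 - 1020/255 ≈ 255 - 4.000 = 251.000 → 251
G: 255 - (255-62)×(255-206)/255 = 255 - 9457/255 ≈ 255 - 37.086 = 217.914 → 218
B: 255 - (255-106)×(255-196)/255 = 255 - 8791/255 ≈ 255 - 34.475 = 220.525 → 221
= RGB(251, 218, 221)


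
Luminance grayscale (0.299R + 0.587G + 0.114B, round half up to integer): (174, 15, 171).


Gray = 0.299×R + 0.587×G + 0.114×B
Gray = 0.299×174 + 0.587×15 + 0.114×171
Gray = 52.026 + 8.805 + 19.494
Gray = 80.325 → round half up → 80
Gray = 80


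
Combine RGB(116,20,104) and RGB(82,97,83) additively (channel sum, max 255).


Additive: each channel = min(255, C₁+C₂)
R: 116+82 = 198 → 198
G: 20+97 = 117 → 117
B: 104+83 = 187 → 187
= RGB(198, 117, 187)


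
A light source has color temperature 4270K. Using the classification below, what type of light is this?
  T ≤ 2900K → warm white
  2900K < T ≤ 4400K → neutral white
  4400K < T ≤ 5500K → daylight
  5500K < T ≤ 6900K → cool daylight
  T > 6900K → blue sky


Temperature: 4270K
2900K < 4270K ≤ 4400K → neutral white
Classification: neutral white


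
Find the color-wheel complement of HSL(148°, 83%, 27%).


Complement = opposite side of color wheel = hue + 180°
H' = (148 + 180) mod 360 = 328°
S and L unchanged.
= HSL(328°, 83%, 27%)


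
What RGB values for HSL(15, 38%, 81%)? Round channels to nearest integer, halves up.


H=15°, S=0.38, L=0.81
C = (1-|2L-1|)×S = (1-|0.62|)×0.38 = 0.1444
H' = H/60 = 15/60 ≈ 0.2500; X = C×(1-|H' mod 2 - 1|) = 0.0361
m = L - C/2 = 0.81 - 0.0722 = 0.7378
Sector ⌊H'⌋ = 0 → (R',G',B') = (0.1444, 0.0361, 0.0)
RGB = ((R'+m)×255, (G'+m)×255, (B'+m)×255) = (224.961, 197.3445, 188.139)
Round half up → RGB(225, 197, 188)


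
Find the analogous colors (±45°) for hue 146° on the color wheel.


Base hue: 146°
Left analog: (146 - 45) mod 360 = 101°
Right analog: (146 + 45) mod 360 = 191°
Analogous hues = 101° and 191°


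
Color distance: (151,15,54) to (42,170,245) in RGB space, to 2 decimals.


d = √[(R₁-R₂)² + (G₁-G₂)² + (B₁-B₂)²]
d = √[(151-42)² + (15-170)² + (54-245)²]
d = √[11881 + 24025 + 36481]
d = √72387
d ≈ 269.05


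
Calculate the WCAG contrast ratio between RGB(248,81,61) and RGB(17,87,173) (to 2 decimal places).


Linearize each sRGB channel c=v/255: c/12.92 if c ≤ 0.04045 else ((c+0.055)/1.055)^2.4
L = 0.2126×R_lin + 0.7152×G_lin + 0.0722×B_lin
Color 1 (248,81,61):
  R=248: 248/255≈0.9725 > 0.04045 → ((0.9725+0.055)/1.055)^2.4 ≈ 0.93869
  G=81: 81/255≈0.3176 > 0.04045 → ((0.3176+0.055)/1.055)^2.4 ≈ 0.08228
  B=61: 61/255≈0.2392 > 0.04045 → ((0.2392+0.055)/1.055)^2.4 ≈ 0.04667
  L1 = 0.2126×0.93869 + 0.7152×0.08228 + 0.0722×0.04667 ≈ 0.26178
Color 2 (17,87,173):
  R=17: 17/255≈0.0667 > 0.04045 → ((0.0667+0.055)/1.055)^2.4 ≈ 0.00561
  G=87: 87/255≈0.3412 > 0.04045 → ((0.3412+0.055)/1.055)^2.4 ≈ 0.09531
  B=173: 173/255≈0.6784 > 0.04045 → ((0.6784+0.055)/1.055)^2.4 ≈ 0.41789
  L2 = 0.2126×0.00561 + 0.7152×0.09531 + 0.0722×0.41789 ≈ 0.09953
Lighter = 0.26178, Darker = 0.09953
Ratio = (L_lighter + 0.05) / (L_darker + 0.05)
Ratio = (0.26178 + 0.05) / (0.09953 + 0.05) = 0.31178 / 0.14953 ≈ 2.0851
Ratio ≈ 2.09:1


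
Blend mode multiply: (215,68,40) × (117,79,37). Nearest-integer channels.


Multiply: C = A×B/255, rounded to nearest integer
R: 215×117/255 = 25155/255 ≈ 98.647 → 99
G: 68×79/255 = 5372/255 ≈ 21.067 → 21
B: 40×37/255 = 1480/255 ≈ 5.804 → 6
= RGB(99, 21, 6)


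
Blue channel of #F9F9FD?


Color: #F9F9FD
R = F9 = 249
G = F9 = 249
B = FD = 253
Blue = 253


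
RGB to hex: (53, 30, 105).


R = 53 → 35 (hex)
G = 30 → 1E (hex)
B = 105 → 69 (hex)
Hex = #351E69


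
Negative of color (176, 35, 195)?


Invert: (255-R, 255-G, 255-B)
R: 255-176 = 79
G: 255-35 = 220
B: 255-195 = 60
= RGB(79, 220, 60)


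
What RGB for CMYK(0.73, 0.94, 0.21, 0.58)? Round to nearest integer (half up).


R = 255 × (1-C) × (1-K) = 255 × 0.27 × 0.42 = 28.917 → 29
G = 255 × (1-M) × (1-K) = 255 × 0.06 × 0.42 = 6.426 → 6
B = 255 × (1-Y) × (1-K) = 255 × 0.79 × 0.42 = 84.609 → 85
= RGB(29, 6, 85)


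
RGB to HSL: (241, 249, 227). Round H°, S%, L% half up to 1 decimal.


Normalize: R'=241/255≈0.9451, G'=249/255≈0.9765, B'=227/255≈0.8902
Max=249/255, Min=227/255, Δ=Max-Min=22/255
L = (Max+Min)/2 = (249+227)/510 = 476/510 = 0.93333… → L = 93.3%
L > 0.5 → S = Δ/(2-Max-Min) = 22/(510-249-227) = 22/34 = 0.64705… → S = 64.7%
(the 1/255 factors cancel in S and H, so raw channel differences can be used)
Max is G' → H = 60 × ((B-R)/Δ + 2) = 60 × ((227-241)/22 + 2)
  -14/22 + 2 = -0.6363… + 2 = 1.3636…
  H = 60 × 1.3636… = 81.818…° → H = 81.8°
= HSL(81.8°, 64.7%, 93.3%)


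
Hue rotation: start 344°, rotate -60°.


New hue = (H + rotation) mod 360
New hue = (344 -60) mod 360
= 284 mod 360
= 284°


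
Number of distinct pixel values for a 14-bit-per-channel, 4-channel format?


Total bits = 14 bits/channel × 4 channels = 56 bits
Distinct pixel values = 2^56
= 72,057,594,037,927,936 pixel values


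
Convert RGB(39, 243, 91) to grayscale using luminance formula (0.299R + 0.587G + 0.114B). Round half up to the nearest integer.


Gray = 0.299×R + 0.587×G + 0.114×B
Gray = 0.299×39 + 0.587×243 + 0.114×91
Gray = 11.661 + 142.641 + 10.374
Gray = 164.676 → round half up → 165
Gray = 165


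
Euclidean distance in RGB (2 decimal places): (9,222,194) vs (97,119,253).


d = √[(R₁-R₂)² + (G₁-G₂)² + (B₁-B₂)²]
d = √[(9-97)² + (222-119)² + (194-253)²]
d = √[7744 + 10609 + 3481]
d = √21834
d ≈ 147.76


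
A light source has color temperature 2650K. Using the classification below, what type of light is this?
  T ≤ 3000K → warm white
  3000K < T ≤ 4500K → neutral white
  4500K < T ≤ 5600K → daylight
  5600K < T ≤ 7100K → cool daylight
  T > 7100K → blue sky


Temperature: 2650K
2650K ≤ 3000K → warm white
Classification: warm white


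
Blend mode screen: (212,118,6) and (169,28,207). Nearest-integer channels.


Screen: C = 255 - (255-A)×(255-B)/255, rounded to nearest integer
R: 255 - (255-212)×(255-169)/255 = 255 - 3698/255 ≈ 255 - 14.502 = 240.498 → 240
G: 255 - (255-118)×(255-28)/255 = 255 - 31099/255 ≈ 255 - 121.957 = 133.043 → 133
B: 255 - (255-6)×(255-207)/255 = 255 - 11952/255 ≈ 255 - 46.871 = 208.129 → 208
= RGB(240, 133, 208)


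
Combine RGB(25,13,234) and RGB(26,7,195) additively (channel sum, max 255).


Additive: each channel = min(255, C₁+C₂)
R: 25+26 = 51 → 51
G: 13+7 = 20 → 20
B: 234+195 = 429 → 255
= RGB(51, 20, 255)


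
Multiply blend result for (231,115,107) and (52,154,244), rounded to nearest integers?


Multiply: C = A×B/255, rounded to nearest integer
R: 231×52/255 = 12012/255 ≈ 47.106 → 47
G: 115×154/255 = 17710/255 ≈ 69.451 → 69
B: 107×244/255 = 26108/255 ≈ 102.384 → 102
= RGB(47, 69, 102)


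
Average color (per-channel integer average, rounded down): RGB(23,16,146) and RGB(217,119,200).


Midpoint: each channel = ⌊(C₁+C₂)/2⌋
R: ⌊(23+217)/2⌋ = 120
G: ⌊(16+119)/2⌋ = 67
B: ⌊(146+200)/2⌋ = 173
= RGB(120, 67, 173)


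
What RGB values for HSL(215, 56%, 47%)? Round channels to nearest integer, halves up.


H=215°, S=0.56, L=0.47
C = (1-|2L-1|)×S = (1-|-0.06|)×0.56 = 0.5264
H' = H/60 = 215/60 ≈ 3.5833; X = C×(1-|H' mod 2 - 1|) ≈ 0.2193
m = L - C/2 = 0.47 - 0.2632 = 0.2068
Sector ⌊H'⌋ = 3 → (R',G',B') = (0.0, ≈0.2193, 0.5264)
RGB = ((R'+m)×255, (G'+m)×255, (B'+m)×255) = (52.734, 108.664, 186.966)
Round half up → RGB(53, 109, 187)


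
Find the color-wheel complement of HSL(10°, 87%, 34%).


Complement = opposite side of color wheel = hue + 180°
H' = (10 + 180) mod 360 = 190°
S and L unchanged.
= HSL(190°, 87%, 34%)


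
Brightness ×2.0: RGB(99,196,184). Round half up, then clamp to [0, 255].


Multiply each channel by 2.0, round half up, clamp to [0, 255]
R: 99×2.0 = 198
G: 196×2.0 = 392 → clamp → 255
B: 184×2.0 = 368 → clamp → 255
= RGB(198, 255, 255)


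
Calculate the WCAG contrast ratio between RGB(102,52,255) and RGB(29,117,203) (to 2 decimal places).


Linearize each sRGB channel c=v/255: c/12.92 if c ≤ 0.04045 else ((c+0.055)/1.055)^2.4
L = 0.2126×R_lin + 0.7152×G_lin + 0.0722×B_lin
Color 1 (102,52,255):
  R=102: 102/255≈0.4000 > 0.04045 → ((0.4000+0.055)/1.055)^2.4 ≈ 0.13287
  G=52: 52/255≈0.2039 > 0.04045 → ((0.2039+0.055)/1.055)^2.4 ≈ 0.03434
  B=255: 255/255≈1.0000 > 0.04045 → ((1.0000+0.055)/1.055)^2.4 ≈ 1.00000
  L1 = 0.2126×0.13287 + 0.7152×0.03434 + 0.0722×1.00000 ≈ 0.12501
Color 2 (29,117,203):
  R=29: 29/255≈0.1137 > 0.04045 → ((0.1137+0.055)/1.055)^2.4 ≈ 0.01229
  G=117: 117/255≈0.4588 > 0.04045 → ((0.4588+0.055)/1.055)^2.4 ≈ 0.17789
  B=203: 203/255≈0.7961 > 0.04045 → ((0.7961+0.055)/1.055)^2.4 ≈ 0.59720
  L2 = 0.2126×0.01229 + 0.7152×0.17789 + 0.0722×0.59720 ≈ 0.17296
Lighter = 0.17296, Darker = 0.12501
Ratio = (L_lighter + 0.05) / (L_darker + 0.05)
Ratio = (0.17296 + 0.05) / (0.12501 + 0.05) = 0.22296 / 0.17501 ≈ 1.2740
Ratio ≈ 1.27:1


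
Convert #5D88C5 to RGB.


5D → 93 (R)
88 → 136 (G)
C5 → 197 (B)
= RGB(93, 136, 197)


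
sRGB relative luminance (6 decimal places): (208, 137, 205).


Linearize each channel (sRGB transfer function): c = v/255; c_lin = c/12.92 if c ≤ 0.04045, else ((c+0.055)/1.055)^2.4
  R: 208/255 ≈ 0.815686 > 0.04045 → ((0.815686+0.055)/1.055)^2.4 ≈ 0.630757
  G: 137/255 ≈ 0.537255 > 0.04045 → ((0.537255+0.055)/1.055)^2.4 ≈ 0.250158
  B: 205/255 ≈ 0.803922 > 0.04045 → ((0.803922+0.055)/1.055)^2.4 ≈ 0.610496
R_lin = 0.630757, G_lin = 0.250158, B_lin = 0.610496
L = 0.2126×R + 0.7152×G + 0.0722×B
L = 0.2126×0.630757 + 0.7152×0.250158 + 0.0722×0.610496
L ≈ 0.357090


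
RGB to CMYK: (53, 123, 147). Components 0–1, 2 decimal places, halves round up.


R'=53/255≈0.2078, G'=123/255≈0.4824, B'=147/255≈0.5765
K = 1 - max(R',G',B') = 1 - 147/255 = 108/255 = 0.42352… → 0.42
(1-R'-K)/(1-K) simplifies to (max-R)/max with max = 147:
C = (147-53)/147 = 94/147 = 0.63945… → 0.64
M = (147-123)/147 = 24/147 = 0.16326… → 0.16
Y = (147-147)/147 = 0/147 = 0 → 0.00
= CMYK(0.64, 0.16, 0.00, 0.42)


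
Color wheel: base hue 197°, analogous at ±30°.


Base hue: 197°
Left analog: (197 - 30) mod 360 = 167°
Right analog: (197 + 30) mod 360 = 227°
Analogous hues = 167° and 227°


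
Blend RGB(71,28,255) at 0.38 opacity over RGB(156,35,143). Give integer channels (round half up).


C = α×F + (1-α)×B, with 1-α = 0.62
R: 0.38×71 + 0.62×156 = 26.98 + 96.72 = 123.70 → 124
G: 0.38×28 + 0.62×35 = 10.64 + 21.70 = 32.34 → 32
B: 0.38×255 + 0.62×143 = 96.90 + 88.66 = 185.56 → 186
= RGB(124, 32, 186)


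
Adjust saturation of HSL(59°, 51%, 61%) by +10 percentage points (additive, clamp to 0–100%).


Original S = 51%
Adjustment = +10 percentage points
New S = 51 + (10) = 61
Clamp to [0, 100] → 61
= HSL(59°, 61%, 61%)


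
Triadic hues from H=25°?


Triadic: equally spaced at 120° intervals
H1 = 25°
H2 = (25 + 120) mod 360 = 145°
H3 = (25 + 240) mod 360 = 265°
Triadic = 25°, 145°, 265°


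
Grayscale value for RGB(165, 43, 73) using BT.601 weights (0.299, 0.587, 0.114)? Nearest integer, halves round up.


Gray = 0.299×R + 0.587×G + 0.114×B
Gray = 0.299×165 + 0.587×43 + 0.114×73
Gray = 49.335 + 25.241 + 8.322
Gray = 82.898 → round half up → 83
Gray = 83


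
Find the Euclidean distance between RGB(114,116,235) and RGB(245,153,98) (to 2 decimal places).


d = √[(R₁-R₂)² + (G₁-G₂)² + (B₁-B₂)²]
d = √[(114-245)² + (116-153)² + (235-98)²]
d = √[17161 + 1369 + 18769]
d = √37299
d ≈ 193.13


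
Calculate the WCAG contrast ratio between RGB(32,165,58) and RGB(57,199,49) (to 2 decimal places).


Linearize each sRGB channel c=v/255: c/12.92 if c ≤ 0.04045 else ((c+0.055)/1.055)^2.4
L = 0.2126×R_lin + 0.7152×G_lin + 0.0722×B_lin
Color 1 (32,165,58):
  R=32: 32/255≈0.1255 > 0.04045 → ((0.1255+0.055)/1.055)^2.4 ≈ 0.01444
  G=165: 165/255≈0.6471 > 0.04045 → ((0.6471+0.055)/1.055)^2.4 ≈ 0.37626
  B=58: 58/255≈0.2275 > 0.04045 → ((0.2275+0.055)/1.055)^2.4 ≈ 0.04231
  L1 = 0.2126×0.01444 + 0.7152×0.37626 + 0.0722×0.04231 ≈ 0.27523
Color 2 (57,199,49):
  R=57: 57/255≈0.2235 > 0.04045 → ((0.2235+0.055)/1.055)^2.4 ≈ 0.04092
  G=199: 199/255≈0.7804 > 0.04045 → ((0.7804+0.055)/1.055)^2.4 ≈ 0.57112
  B=49: 49/255≈0.1922 > 0.04045 → ((0.1922+0.055)/1.055)^2.4 ≈ 0.03071
  L2 = 0.2126×0.04092 + 0.7152×0.57112 + 0.0722×0.03071 ≈ 0.41938
Lighter = 0.41938, Darker = 0.27523
Ratio = (L_lighter + 0.05) / (L_darker + 0.05)
Ratio = (0.41938 + 0.05) / (0.27523 + 0.05) = 0.46938 / 0.32523 ≈ 1.4432
Ratio ≈ 1.44:1
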